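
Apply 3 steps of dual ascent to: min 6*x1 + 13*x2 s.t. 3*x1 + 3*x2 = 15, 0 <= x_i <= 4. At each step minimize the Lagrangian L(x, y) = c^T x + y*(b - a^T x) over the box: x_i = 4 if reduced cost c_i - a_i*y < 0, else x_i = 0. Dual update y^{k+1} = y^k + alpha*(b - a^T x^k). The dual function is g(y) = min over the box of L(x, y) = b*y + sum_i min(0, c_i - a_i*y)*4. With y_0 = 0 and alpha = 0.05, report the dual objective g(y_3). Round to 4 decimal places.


Dual ascent for LP: min 6*x1 + 13*x2, 3*x1 + 3*x2 = 15, 0 <= x_i <= 4
Step 1: y^k = 0.0, reduced costs: (6.0, 13.0)
  x^k = (0.0, 0.0), subgradient = b - a^T x = 15.0
  y^{k+1} = 0.0 + 0.05*15.0 = 0.75
Step 2: y^k = 0.75, reduced costs: (3.75, 10.75)
  x^k = (0.0, 0.0), subgradient = b - a^T x = 15.0
  y^{k+1} = 0.75 + 0.05*15.0 = 1.5
Step 3: y^k = 1.5, reduced costs: (1.5, 8.5)
  x^k = (0.0, 0.0), subgradient = b - a^T x = 15.0
  y^{k+1} = 1.5 + 0.05*15.0 = 2.25
Dual objective at y_3 = 2.25: reduced costs (-0.75, 6.25), box minimizer x = (4.0, 0.0)
g(y_3) = b*y + (c1 - a1*y)*x1 + (c2 - a2*y)*x2 = 15*2.25 + (-0.75)*4.0 + 6.25*0.0 = 33.75 - 3.0 + 0.0 = 30.75


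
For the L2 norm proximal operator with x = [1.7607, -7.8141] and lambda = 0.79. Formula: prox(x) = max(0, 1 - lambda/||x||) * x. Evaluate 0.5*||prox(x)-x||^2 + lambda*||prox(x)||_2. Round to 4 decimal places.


Step 1: Compute ||x||.
||x|| = 8.01
Step 2: Compute scaling factor.
scale = max(0, 1 - 0.79/8.01) = 0.9014
Step 3: prox(x) = [1.587, -7.0434]
||prox(x)|| = 7.22
Step 4: Proximal objective.
0.5*||prox-x||^2 = 0.3121
lambda*||prox|| = 5.7038
Total = 6.0159


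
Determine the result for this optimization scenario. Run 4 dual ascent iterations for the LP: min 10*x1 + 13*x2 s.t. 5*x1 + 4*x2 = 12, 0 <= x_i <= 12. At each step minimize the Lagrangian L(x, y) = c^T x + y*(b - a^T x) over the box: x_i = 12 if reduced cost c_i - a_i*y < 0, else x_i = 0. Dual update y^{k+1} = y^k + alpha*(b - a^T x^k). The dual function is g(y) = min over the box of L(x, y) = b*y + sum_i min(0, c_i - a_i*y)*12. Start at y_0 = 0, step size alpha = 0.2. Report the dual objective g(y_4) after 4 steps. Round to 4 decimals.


Dual ascent for LP: min 10*x1 + 13*x2, 5*x1 + 4*x2 = 12, 0 <= x_i <= 12
Step 1: y^k = 0.0, reduced costs: (10.0, 13.0)
  x^k = (0.0, 0.0), subgradient = b - a^T x = 12.0
  y^{k+1} = 0.0 + 0.2*12.0 = 2.4
Step 2: y^k = 2.4, reduced costs: (-2.0, 3.4)
  x^k = (12.0, 0.0), subgradient = b - a^T x = -48.0
  y^{k+1} = 2.4 + 0.2*-48.0 = -7.2
Step 3: y^k = -7.2, reduced costs: (46.0, 41.8)
  x^k = (0.0, 0.0), subgradient = b - a^T x = 12.0
  y^{k+1} = -7.2 + 0.2*12.0 = -4.8
Step 4: y^k = -4.8, reduced costs: (34.0, 32.2)
  x^k = (0.0, 0.0), subgradient = b - a^T x = 12.0
  y^{k+1} = -4.8 + 0.2*12.0 = -2.4
Dual objective at y_4 = -2.4: reduced costs (22.0, 22.6), box minimizer x = (0.0, 0.0)
g(y_4) = b*y + (c1 - a1*y)*x1 + (c2 - a2*y)*x2 = 12*(-2.4) + 22.0*0.0 + 22.6*0.0 = -28.8 + 0.0 + 0.0 = -28.8


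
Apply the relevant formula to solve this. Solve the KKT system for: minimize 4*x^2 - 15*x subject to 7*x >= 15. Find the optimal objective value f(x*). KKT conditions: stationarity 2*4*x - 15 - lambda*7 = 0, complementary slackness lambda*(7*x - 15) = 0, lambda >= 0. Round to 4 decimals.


Step 1: Try lambda = 0 (constraint inactive).
x_unc = 15/(2*4) = 1.875
Check: 7*1.875 = 13.125 < 15 -- violated!
Step 2: Constraint must be active: 7*x = 15
x* = 15/7 = 2.1429 (rounded; the exact value 15/7 is used below)
lambda = (2*4*(15/7) - 15)/7 = 0.3061
Step 3: Compute optimal value.
f(x*) = 4*(15/7)^2 - 15*(15/7) = -13.7755


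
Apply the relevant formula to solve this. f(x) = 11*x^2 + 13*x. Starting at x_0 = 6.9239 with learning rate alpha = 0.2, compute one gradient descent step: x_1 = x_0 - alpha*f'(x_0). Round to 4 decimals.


We compute the gradient at x_0 and apply the update.
f'(x) = 22*x + 13
f'(6.9239) = 22*6.9239 + 13 = 165.3258
x_1 = 6.9239 - 0.2*165.3258 = -26.1413


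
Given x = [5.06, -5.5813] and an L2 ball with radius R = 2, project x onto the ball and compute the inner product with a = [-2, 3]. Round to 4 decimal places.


Step 1: Compute ||x|| (intermediates to 6 decimals).
||x|| = sqrt(5.06^2 + (-5.5813)^2) = 7.533559
Step 2: Project.
Since ||x|| > R, scale = R/||x|| = 2/7.533559 = 0.265479, proj(x) = scale * x
proj(x) = [1.343324, -1.481718]
Step 3: Dot product.
a^T * proj(x) = -2*1.343324 + 3*(-1.481718) = -7.1318


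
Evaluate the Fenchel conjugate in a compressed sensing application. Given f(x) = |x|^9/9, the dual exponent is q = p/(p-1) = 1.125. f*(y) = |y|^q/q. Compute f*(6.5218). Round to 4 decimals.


The conjugate exponent q satisfies 1/p + 1/q = 1.
p = 9, so q = 9/(9 - 1) = 1.125
|y|^q = 6.5218^1.125 = 8.2445
f*(6.5218) = 8.2445 / 1.125 = 7.3284


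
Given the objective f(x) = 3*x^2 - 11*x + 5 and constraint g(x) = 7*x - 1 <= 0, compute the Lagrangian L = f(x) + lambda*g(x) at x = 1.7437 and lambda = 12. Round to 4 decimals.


Step 1: Evaluate f(x).
f(1.7437) = 3*1.7437^2 - 11*1.7437 + 5 = -5.0592
Step 2: Evaluate g(x).
g(1.7437) = 7*1.7437 - 1 = 11.2059
Step 3: Compute Lagrangian.
L = -5.0592 + 12*11.2059 = 129.4116


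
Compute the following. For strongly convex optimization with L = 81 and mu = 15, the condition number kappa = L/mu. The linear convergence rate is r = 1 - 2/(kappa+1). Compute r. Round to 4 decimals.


Step 1: Compute the condition number.
kappa = L/mu = 81/15 = 5.4
Step 2: Compute the convergence rate.
r = 1 - 2/(kappa + 1) = 1 - 2*mu/(L + mu) = (L - mu)/(L + mu) = 66/96 = 0.6875


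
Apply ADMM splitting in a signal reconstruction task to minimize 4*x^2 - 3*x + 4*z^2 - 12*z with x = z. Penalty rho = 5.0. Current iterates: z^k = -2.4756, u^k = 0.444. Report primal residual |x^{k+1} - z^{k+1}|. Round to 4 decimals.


ADMM iteration with rho = 5.0, z^k = -2.4756, u^k = 0.444
Step 1: x-update.
Minimize 4*x^2 - 3*x + (5.0/2)*(x + 2.4756 + 0.444)^2
FOC: (2*4 + 5.0)*x = 3 + 5.0*(-2.4756 - 0.444)
x^{k+1} = -0.8922
Step 2: z-update.
Minimize 4*z^2 - 12*z + (5.0/2)*(-0.8922 - z + 0.444)^2
FOC: (2*4 + 5.0)*z = 12 + 5.0*(-0.8922 + 0.444)
z^{k+1} = 0.7507
Step 3: u-update.
u^{k+1} = 0.444 - 0.8922 - 0.7507 = -1.1989
Step 4: Primal residual = |-0.8922 - 0.7507| = 1.6429


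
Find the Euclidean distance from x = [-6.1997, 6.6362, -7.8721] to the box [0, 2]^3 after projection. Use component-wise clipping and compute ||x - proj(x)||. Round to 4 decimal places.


Project each component onto [0, 2].
clip(-6.1997) = 0.0, clip(6.6362) = 2.0, clip(-7.8721) = 0.0
Projection = [0.0, 2.0, 0.0]
Squared diffs: [38.4363, 21.4944, 61.97]
Distance = sqrt(121.9007) = 11.0409


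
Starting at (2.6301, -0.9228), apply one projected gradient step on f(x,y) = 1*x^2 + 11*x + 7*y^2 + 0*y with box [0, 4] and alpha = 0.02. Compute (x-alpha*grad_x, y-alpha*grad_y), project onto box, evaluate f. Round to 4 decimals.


Step 1: Compute gradient at (2.6301, -0.9228).
grad_x = 2*1*2.6301 + 11 = 16.2602
grad_y = 2*7*-0.9228 + 0 = -12.9192
Step 2: Gradient step.
x_raw = 2.6301 - 0.02*16.2602 = 2.3049
y_raw = -0.9228 - 0.02*-12.9192 = -0.6644
Step 3: Project onto [0, 4].
x_proj = clip(2.3049) = 2.3049
y_proj = clip(-0.6644) = 0.0
Step 4: Evaluate f.
f(2.3049, 0.0) = 30.6664


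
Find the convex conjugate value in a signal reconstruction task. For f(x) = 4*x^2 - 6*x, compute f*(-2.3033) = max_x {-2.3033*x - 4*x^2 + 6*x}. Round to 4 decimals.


f*(y) = sup_x {y*x - a*x^2 - b*x} = sup_x {(y-b)*x - a*x^2}
FOC: (y - b) - 2a*x = 0 => x* = (y - b)/(2a)
x* = (-2.3033 + 6)/(2*4) = 0.4621
f*(-2.3033) = (y-b)^2/(4a) = (-2.3033 + 6)^2/(4*4)
= 13.6656/16 = 0.8541


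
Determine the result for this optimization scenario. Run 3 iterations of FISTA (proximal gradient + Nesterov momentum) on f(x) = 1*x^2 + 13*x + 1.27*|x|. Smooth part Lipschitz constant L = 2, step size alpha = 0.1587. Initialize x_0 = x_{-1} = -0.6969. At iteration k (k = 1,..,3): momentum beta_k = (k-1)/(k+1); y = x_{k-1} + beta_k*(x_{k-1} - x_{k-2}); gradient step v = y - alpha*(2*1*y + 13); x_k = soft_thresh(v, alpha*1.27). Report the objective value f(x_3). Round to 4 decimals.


FISTA on f(x) = 1*x^2 + 13*x + 1.27*|x|
L = 2, alpha = 0.1587
Iteration 1: beta = 0.0, y = -0.6969 + 0.0*(-0.6969 + 0.6969) = -0.6969
  grad(y) = 11.6062, v = y - alpha*grad = -2.5388
  prox(v) = soft_thresh(-2.5388, 0.2015) = -2.3373
Iteration 2: beta = 0.3333, y = -2.3373 + 0.3333*(-2.3373 + 0.6969) = -2.884
  grad(y) = 7.2319, v = y - alpha*grad = -4.0317
  prox(v) = soft_thresh(-4.0317, 0.2015) = -3.8302
Iteration 3: beta = 0.5, y = -3.8302 + 0.5*(-3.8302 + 2.3373) = -4.5767
  grad(y) = 3.8467, v = y - alpha*grad = -5.1871
  prox(v) = soft_thresh(-5.1871, 0.2015) = -4.9856
f(x_3) = 1*(-4.9856)^2 + 13*(-4.9856) + 1.27*|-4.9856| = -33.6249


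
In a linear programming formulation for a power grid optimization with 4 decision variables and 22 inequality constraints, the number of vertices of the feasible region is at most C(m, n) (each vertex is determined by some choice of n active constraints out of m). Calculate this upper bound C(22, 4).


Each vertex corresponds to some choice of n active constraints out of m, so the number of vertices is at most C(m, n) = m! / (n!(m-n)!).
m = 22, n = 4
Numerator: 22 * 21 * 20 * 19
Denominator: 4! = 24
C(22, 4) = 7315


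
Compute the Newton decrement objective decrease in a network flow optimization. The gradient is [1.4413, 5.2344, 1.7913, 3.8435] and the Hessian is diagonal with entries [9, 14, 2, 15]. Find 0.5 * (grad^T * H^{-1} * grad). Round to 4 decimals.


Step 1: H is diagonal, so H^(-1) * g = [0.1601, 0.3739, 0.8957, 0.2562].
Step 2: g^T H^(-1) g = sum_i g_i^2 / H_ii
  = (1.4413)^2/9 + (5.2344)^2/14 + (1.7913)^2/2 + (3.8435)^2/15
  = 0.2308 + 1.9571 + 1.6044 + 0.9848 = 4.7771
Step 3: Objective decrease = 0.5 * g^T H^(-1) g = 2.3885


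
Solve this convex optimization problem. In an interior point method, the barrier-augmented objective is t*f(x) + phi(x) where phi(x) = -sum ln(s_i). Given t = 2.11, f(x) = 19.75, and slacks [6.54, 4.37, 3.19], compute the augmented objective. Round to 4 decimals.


Step 1: Compute log-barrier.
ln values: [1.8779, 1.4748, 1.16]
phi = -(1.8779 + 1.4748 + 1.16) = -4.5127
Step 2: Compute augmented objective.
t*f(x) = 2.11*19.75 = 41.6725
Total = 41.6725 - 4.5127 = 37.1598


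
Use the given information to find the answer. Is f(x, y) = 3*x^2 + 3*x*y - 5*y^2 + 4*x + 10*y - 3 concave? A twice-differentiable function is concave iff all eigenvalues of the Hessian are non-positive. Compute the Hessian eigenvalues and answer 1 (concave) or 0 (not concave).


The Hessian of f(x,y) = 3*x^2 + 3*x*y - 5*y^2 + 4*x + 10*y - 3 is:
H = [[6, 3], [3, -10]]
Trace = 6 - 10 = -4
Determinant = 6*-10 - (3)^2 = -69
Discriminant = (-4)^2 - 4*-69 = 292.0
Eigenvalues: lambda_1 = -10.544, lambda_2 = 6.544
The function is not concave.

0


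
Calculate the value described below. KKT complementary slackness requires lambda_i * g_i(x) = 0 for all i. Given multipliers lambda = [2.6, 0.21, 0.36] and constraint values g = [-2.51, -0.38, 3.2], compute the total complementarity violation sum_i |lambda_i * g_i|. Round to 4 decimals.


KKT complementary slackness check:
lambda_1 * g_1 = 2.6 * -2.51 = -6.526
lambda_2 * g_2 = 0.21 * -0.38 = -0.0798
lambda_3 * g_3 = 0.36 * 3.2 = 1.152
Total violation = 6.526 + 0.0798 + 1.152 = 7.7578


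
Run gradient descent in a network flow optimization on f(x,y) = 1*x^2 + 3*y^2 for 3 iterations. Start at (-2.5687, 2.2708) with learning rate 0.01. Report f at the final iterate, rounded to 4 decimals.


Gradient descent on f(x,y) = 1*x^2 + 3*y^2.
Starting point: (-2.5687, 2.2708), alpha = 0.01
Step 1: grad_x = 2*1*-2.5687 = -5.1374, grad_y = 2*3*2.2708 = 13.6248
  x_1 = -2.5687 - 0.01*-5.1374 = -2.5173
  y_1 = 2.2708 - 0.01*13.6248 = 2.1346
Step 2: grad_x = 2*1*-2.5173 = -5.0347, grad_y = 2*3*2.1346 = 12.8073
  x_2 = -2.5173 - 0.01*-5.0347 = -2.467
  y_2 = 2.1346 - 0.01*12.8073 = 2.0065
Step 3: grad_x = 2*1*-2.467 = -4.934, grad_y = 2*3*2.0065 = 12.0389
  x_3 = -2.467 - 0.01*-4.934 = -2.4176
  y_3 = 2.0065 - 0.01*12.0389 = 1.8861
f(-2.4176, 1.8861) = 1*(-2.4176)^2 + 3*1.8861^2 = 16.517


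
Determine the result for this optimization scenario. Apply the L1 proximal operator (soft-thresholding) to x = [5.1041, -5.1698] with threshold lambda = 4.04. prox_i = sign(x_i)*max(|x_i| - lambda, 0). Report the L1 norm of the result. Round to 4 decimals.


Soft-thresholding with lambda = 4.04:
prox(5.1041) = sign(5.1041)*max(|5.1041| - 4.04, 0) = 1.0641
prox(-5.1698) = sign(-5.1698)*max(|-5.1698| - 4.04, 0) = -1.1298
prox(x) = [1.0641, -1.1298]
||prox(x)||_1 = 1.0641 + 1.1298 = 2.1939


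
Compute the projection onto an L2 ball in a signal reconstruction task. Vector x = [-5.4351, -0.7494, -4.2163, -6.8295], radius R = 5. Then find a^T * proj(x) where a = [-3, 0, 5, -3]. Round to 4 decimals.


Step 1: Compute ||x|| (intermediates to 6 decimals).
||x|| = sqrt((-5.4351)^2 + (-0.7494)^2 + (-4.2163)^2 + (-6.8295)^2) = 9.7222
Step 2: Project.
Since ||x|| > R, scale = R/||x|| = 5/9.7222 = 0.514287, proj(x) = scale * x
proj(x) = [-2.795201, -0.385407, -2.168388, -3.512323]
Step 3: Dot product.
a^T * proj(x) = -3*(-2.795201) + 0*(-0.385407) + 5*(-2.168388) - 3*(-3.512323) = 8.0806


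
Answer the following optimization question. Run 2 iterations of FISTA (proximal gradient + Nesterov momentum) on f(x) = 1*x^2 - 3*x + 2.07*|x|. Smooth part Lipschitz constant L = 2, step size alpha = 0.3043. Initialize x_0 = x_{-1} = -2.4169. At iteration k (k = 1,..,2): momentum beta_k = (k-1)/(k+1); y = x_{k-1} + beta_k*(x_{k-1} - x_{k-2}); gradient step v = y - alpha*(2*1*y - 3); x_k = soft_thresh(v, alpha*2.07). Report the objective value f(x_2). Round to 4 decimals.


FISTA on f(x) = 1*x^2 - 3*x + 2.07*|x|
L = 2, alpha = 0.3043
Iteration 1: beta = 0.0, y = -2.4169 + 0.0*(-2.4169 + 2.4169) = -2.4169
  grad(y) = -7.8338, v = y - alpha*grad = -0.0331
  prox(v) = soft_thresh(-0.0331, 0.6299) = 0.0
Iteration 2: beta = 0.3333, y = 0.0 + 0.3333*(0.0 + 2.4169) = 0.8056
  grad(y) = -1.3887, v = y - alpha*grad = 1.2282
  prox(v) = soft_thresh(1.2282, 0.6299) = 0.5983
f(x_2) = 1*0.5983^2 - 3*0.5983 + 2.07*|0.5983| = -0.1984


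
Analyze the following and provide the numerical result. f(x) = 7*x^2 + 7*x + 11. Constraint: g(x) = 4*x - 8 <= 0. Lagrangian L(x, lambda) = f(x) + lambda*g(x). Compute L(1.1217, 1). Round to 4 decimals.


Step 1: Evaluate f(x).
f(1.1217) = 7*1.1217^2 + 7*1.1217 + 11 = 27.6594
Step 2: Evaluate g(x).
g(1.1217) = 4*1.1217 - 8 = -3.5132
Step 3: Compute Lagrangian.
L = 27.6594 + 1*-3.5132 = 24.1462


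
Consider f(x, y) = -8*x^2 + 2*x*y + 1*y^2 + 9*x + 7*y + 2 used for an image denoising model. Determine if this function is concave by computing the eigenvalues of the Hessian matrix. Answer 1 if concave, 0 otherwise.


The Hessian of f(x,y) = -8*x^2 + 2*x*y + 1*y^2 + 9*x + 7*y + 2 is:
H = [[-16, 2], [2, 2]]
Trace = -16 + 2 = -14
Determinant = -16*2 - (2)^2 = -36
Discriminant = (-14)^2 - 4*-36 = 340.0
Eigenvalues: lambda_1 = -16.2195, lambda_2 = 2.2195
The function is not concave.

0


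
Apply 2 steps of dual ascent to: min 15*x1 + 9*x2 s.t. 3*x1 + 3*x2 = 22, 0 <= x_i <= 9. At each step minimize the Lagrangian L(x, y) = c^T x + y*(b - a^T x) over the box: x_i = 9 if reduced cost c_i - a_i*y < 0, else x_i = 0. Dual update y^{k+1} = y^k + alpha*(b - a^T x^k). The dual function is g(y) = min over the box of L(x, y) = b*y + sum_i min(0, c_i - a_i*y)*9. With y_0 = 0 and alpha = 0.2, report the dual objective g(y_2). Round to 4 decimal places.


Dual ascent for LP: min 15*x1 + 9*x2, 3*x1 + 3*x2 = 22, 0 <= x_i <= 9
Step 1: y^k = 0.0, reduced costs: (15.0, 9.0)
  x^k = (0.0, 0.0), subgradient = b - a^T x = 22.0
  y^{k+1} = 0.0 + 0.2*22.0 = 4.4
Step 2: y^k = 4.4, reduced costs: (1.8, -4.2)
  x^k = (0.0, 9.0), subgradient = b - a^T x = -5.0
  y^{k+1} = 4.4 + 0.2*-5.0 = 3.4
Dual objective at y_2 = 3.4: reduced costs (4.8, -1.2), box minimizer x = (0.0, 9.0)
g(y_2) = b*y + (c1 - a1*y)*x1 + (c2 - a2*y)*x2 = 22*3.4 + 4.8*0.0 + (-1.2)*9.0 = 74.8 + 0.0 - 10.8 = 64.0


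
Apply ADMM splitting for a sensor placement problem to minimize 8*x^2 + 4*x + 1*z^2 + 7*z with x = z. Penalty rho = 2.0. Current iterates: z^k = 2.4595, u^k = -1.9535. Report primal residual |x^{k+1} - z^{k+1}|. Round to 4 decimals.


ADMM iteration with rho = 2.0, z^k = 2.4595, u^k = -1.9535
Step 1: x-update.
Minimize 8*x^2 + 4*x + (2.0/2)*(x - 2.4595 - 1.9535)^2
FOC: (2*8 + 2.0)*x = -4 + 2.0*(2.4595 + 1.9535)
x^{k+1} = 0.2681
Step 2: z-update.
Minimize 1*z^2 + 7*z + (2.0/2)*(0.2681 - z - 1.9535)^2
FOC: (2*1 + 2.0)*z = -7 + 2.0*(0.2681 - 1.9535)
z^{k+1} = -2.5927
Step 3: u-update.
u^{k+1} = -1.9535 + 0.2681 + 2.5927 = 0.9073
Step 4: Primal residual = |0.2681 + 2.5927| = 2.8608


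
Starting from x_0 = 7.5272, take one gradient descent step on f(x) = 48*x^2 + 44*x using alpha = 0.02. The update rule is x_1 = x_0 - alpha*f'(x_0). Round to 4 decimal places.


We compute the gradient at x_0 and apply the update.
f'(x) = 96*x + 44
f'(7.5272) = 96*7.5272 + 44 = 766.6112
x_1 = 7.5272 - 0.02*766.6112 = -7.805


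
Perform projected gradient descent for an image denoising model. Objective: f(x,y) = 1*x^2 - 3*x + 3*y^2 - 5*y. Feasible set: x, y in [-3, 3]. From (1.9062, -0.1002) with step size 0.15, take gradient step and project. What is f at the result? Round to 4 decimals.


Step 1: Compute gradient at (1.9062, -0.1002).
grad_x = 2*1*1.9062 - 3 = 0.8124
grad_y = 2*3*-0.1002 - 5 = -5.6012
Step 2: Gradient step.
x_raw = 1.9062 - 0.15*0.8124 = 1.7843
y_raw = -0.1002 - 0.15*-5.6012 = 0.74
Step 3: Project onto [-3, 3].
x_proj = clip(1.7843) = 1.7843
y_proj = clip(0.74) = 0.74
Step 4: Evaluate f.
f(1.7843, 0.74) = -4.2263


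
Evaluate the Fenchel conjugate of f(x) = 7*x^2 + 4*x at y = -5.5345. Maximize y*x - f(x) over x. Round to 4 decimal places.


f*(y) = sup_x {y*x - a*x^2 - b*x} = sup_x {(y-b)*x - a*x^2}
FOC: (y - b) - 2a*x = 0 => x* = (y - b)/(2a)
x* = (-5.5345 - 4)/(2*7) = -0.681
f*(-5.5345) = (y-b)^2/(4a) = (-5.5345 - 4)^2/(4*7)
= 90.9067/28 = 3.2467


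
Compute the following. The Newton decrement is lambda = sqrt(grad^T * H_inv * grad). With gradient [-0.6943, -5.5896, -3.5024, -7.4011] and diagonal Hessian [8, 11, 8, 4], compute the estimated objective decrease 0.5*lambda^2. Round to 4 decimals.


Step 1: H is diagonal, so H^(-1) * g = [-0.0868, -0.5081, -0.4378, -1.8503].
Step 2: g^T H^(-1) g = sum_i g_i^2 / H_ii
  = (-0.6943)^2/8 + (-5.5896)^2/11 + (-3.5024)^2/8 + (-7.4011)^2/4
  = 0.0603 + 2.8403 + 1.5334 + 13.6941 = 18.128
Step 3: Objective decrease = 0.5 * g^T H^(-1) g = 9.064


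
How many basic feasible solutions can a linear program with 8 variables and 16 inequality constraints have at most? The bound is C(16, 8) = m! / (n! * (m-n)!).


Each vertex corresponds to some choice of n active constraints out of m, so the number of vertices is at most C(m, n) = m! / (n!(m-n)!).
m = 16, n = 8
Numerator: 16 * 15 * 14 * 13 * 12 * 11 * 10 * 9
Denominator: 8! = 40320
C(16, 8) = 12870


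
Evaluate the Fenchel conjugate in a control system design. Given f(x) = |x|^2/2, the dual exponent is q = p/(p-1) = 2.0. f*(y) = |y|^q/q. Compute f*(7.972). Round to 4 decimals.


The conjugate exponent q satisfies 1/p + 1/q = 1.
p = 2, so q = 2/(2 - 1) = 2.0
|y|^q = 7.972^2.0 = 63.5528
f*(7.972) = 63.5528 / 2.0 = 31.7764


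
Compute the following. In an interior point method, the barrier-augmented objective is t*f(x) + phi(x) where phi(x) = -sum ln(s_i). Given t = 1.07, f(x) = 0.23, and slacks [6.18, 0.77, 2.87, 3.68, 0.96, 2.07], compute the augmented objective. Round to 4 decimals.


Step 1: Compute log-barrier.
ln values: [1.8213, -0.2614, 1.0543, 1.3029, -0.0408, 0.7275]
phi = -(1.8213 - 0.2614 + 1.0543 + 1.3029 - 0.0408 + 0.7275) = -4.6039
Step 2: Compute augmented objective.
t*f(x) = 1.07*0.23 = 0.2461
Total = 0.2461 - 4.6039 = -4.3578


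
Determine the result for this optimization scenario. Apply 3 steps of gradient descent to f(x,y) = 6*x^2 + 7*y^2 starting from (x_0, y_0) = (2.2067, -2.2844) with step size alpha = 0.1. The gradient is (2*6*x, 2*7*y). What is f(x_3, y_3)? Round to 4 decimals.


Gradient descent on f(x,y) = 6*x^2 + 7*y^2.
Starting point: (2.2067, -2.2844), alpha = 0.1
Step 1: grad_x = 2*6*2.2067 = 26.4804, grad_y = 2*7*-2.2844 = -31.9816
  x_1 = 2.2067 - 0.1*26.4804 = -0.4413
  y_1 = -2.2844 - 0.1*-31.9816 = 0.9138
Step 2: grad_x = 2*6*-0.4413 = -5.2961, grad_y = 2*7*0.9138 = 12.7926
  x_2 = -0.4413 - 0.1*-5.2961 = 0.0883
  y_2 = 0.9138 - 0.1*12.7926 = -0.3655
Step 3: grad_x = 2*6*0.0883 = 1.0592, grad_y = 2*7*-0.3655 = -5.1171
  x_3 = 0.0883 - 0.1*1.0592 = -0.0177
  y_3 = -0.3655 - 0.1*-5.1171 = 0.1462
f(-0.0177, 0.1462) = 6*(-0.0177)^2 + 7*0.1462^2 = 0.1515


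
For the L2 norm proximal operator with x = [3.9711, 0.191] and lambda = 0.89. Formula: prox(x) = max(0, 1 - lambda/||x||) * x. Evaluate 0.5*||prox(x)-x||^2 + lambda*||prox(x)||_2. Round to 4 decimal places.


Step 1: Compute ||x||.
||x|| = 3.9757
Step 2: Compute scaling factor.
scale = max(0, 1 - 0.89/3.9757) = 0.7761
Step 3: prox(x) = [3.0821, 0.1482]
||prox(x)|| = 3.0857
Step 4: Proximal objective.
0.5*||prox-x||^2 = 0.3961
lambda*||prox|| = 2.7463
Total = 3.1423


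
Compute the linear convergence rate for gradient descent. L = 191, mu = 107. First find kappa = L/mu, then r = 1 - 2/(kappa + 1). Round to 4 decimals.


Step 1: Compute the condition number.
kappa = L/mu = 191/107 = 1.785
Step 2: Compute the convergence rate.
r = 1 - 2/(kappa + 1) = 1 - 2*mu/(L + mu) = (L - mu)/(L + mu) = 84/298 = 0.2819


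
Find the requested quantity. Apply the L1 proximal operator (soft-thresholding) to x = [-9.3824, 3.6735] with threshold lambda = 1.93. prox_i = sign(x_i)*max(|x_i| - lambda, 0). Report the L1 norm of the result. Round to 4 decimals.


Soft-thresholding with lambda = 1.93:
prox(-9.3824) = sign(-9.3824)*max(|-9.3824| - 1.93, 0) = -7.4524
prox(3.6735) = sign(3.6735)*max(|3.6735| - 1.93, 0) = 1.7435
prox(x) = [-7.4524, 1.7435]
||prox(x)||_1 = 7.4524 + 1.7435 = 9.1959


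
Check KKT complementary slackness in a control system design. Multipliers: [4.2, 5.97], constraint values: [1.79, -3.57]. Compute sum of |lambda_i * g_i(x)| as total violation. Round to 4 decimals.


KKT complementary slackness check:
lambda_1 * g_1 = 4.2 * 1.79 = 7.518
lambda_2 * g_2 = 5.97 * -3.57 = -21.3129
Total violation = 7.518 + 21.3129 = 28.8309


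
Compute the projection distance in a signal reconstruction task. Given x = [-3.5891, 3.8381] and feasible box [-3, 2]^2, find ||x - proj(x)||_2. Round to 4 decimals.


Project each component onto [-3, 2].
clip(-3.5891) = -3.0, clip(3.8381) = 2.0
Projection = [-3.0, 2.0]
Squared diffs: [0.347, 3.3786]
Distance = sqrt(3.7256) = 1.9302


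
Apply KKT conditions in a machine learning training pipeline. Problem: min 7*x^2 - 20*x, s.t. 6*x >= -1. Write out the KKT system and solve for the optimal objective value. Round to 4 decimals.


Step 1: Try lambda = 0 (constraint inactive).
Stationarity: 2*7*x - 20 = 0
x* = 20/(2*7) = 10/7 = 1.4286 (rounded; the exact value 10/7 is used below)
Check constraint: 6*1.4286 = 8.5716 >= -1 -- satisfied.
Step 2: Compute optimal value.
f(x*) = 7*(10/7)^2 - 20*(10/7) = -14.2857


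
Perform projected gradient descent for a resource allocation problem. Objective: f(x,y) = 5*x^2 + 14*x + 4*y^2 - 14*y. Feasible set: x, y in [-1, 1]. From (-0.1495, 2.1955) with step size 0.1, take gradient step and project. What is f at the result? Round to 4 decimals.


Step 1: Compute gradient at (-0.1495, 2.1955).
grad_x = 2*5*-0.1495 + 14 = 12.505
grad_y = 2*4*2.1955 - 14 = 3.564
Step 2: Gradient step.
x_raw = -0.1495 - 0.1*12.505 = -1.4
y_raw = 2.1955 - 0.1*3.564 = 1.8391
Step 3: Project onto [-1, 1].
x_proj = clip(-1.4) = -1.0
y_proj = clip(1.8391) = 1.0
Step 4: Evaluate f.
f(-1.0, 1.0) = -19.0


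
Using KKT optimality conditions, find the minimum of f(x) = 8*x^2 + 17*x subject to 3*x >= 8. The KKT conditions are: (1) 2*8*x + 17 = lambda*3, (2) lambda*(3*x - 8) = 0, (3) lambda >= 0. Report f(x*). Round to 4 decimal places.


Step 1: Try lambda = 0 (constraint inactive).
x_unc = -17/(2*8) = -1.0625
Check: 3*-1.0625 = -3.1875 < 8 -- violated!
Step 2: Constraint must be active: 3*x = 8
x* = 8/3 = 2.6667 (rounded; the exact value 8/3 is used below)
lambda = (2*8*(8/3) + 17)/3 = 19.8889
Step 3: Compute optimal value.
f(x*) = 8*(8/3)^2 + 17*(8/3) = 102.2222


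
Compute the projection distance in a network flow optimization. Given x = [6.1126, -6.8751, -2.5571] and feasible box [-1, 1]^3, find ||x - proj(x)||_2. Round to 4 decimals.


Project each component onto [-1, 1].
clip(6.1126) = 1.0, clip(-6.8751) = -1.0, clip(-2.5571) = -1.0
Projection = [1.0, -1.0, -1.0]
Squared diffs: [26.1387, 34.5168, 2.4246]
Distance = sqrt(63.0801) = 7.9423


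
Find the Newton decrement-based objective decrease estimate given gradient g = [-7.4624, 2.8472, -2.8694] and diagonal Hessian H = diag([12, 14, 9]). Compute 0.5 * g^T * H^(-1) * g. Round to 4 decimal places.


Step 1: H is diagonal, so H^(-1) * g = [-0.6219, 0.2034, -0.3188].
Step 2: g^T H^(-1) g = sum_i g_i^2 / H_ii
  = (-7.4624)^2/12 + (2.8472)^2/14 + (-2.8694)^2/9
  = 4.6406 + 0.579 + 0.9148 = 6.1345
Step 3: Objective decrease = 0.5 * g^T H^(-1) g = 3.0672


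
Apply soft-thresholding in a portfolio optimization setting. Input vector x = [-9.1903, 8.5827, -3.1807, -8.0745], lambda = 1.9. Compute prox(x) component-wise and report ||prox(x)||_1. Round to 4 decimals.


Soft-thresholding with lambda = 1.9:
prox(-9.1903) = sign(-9.1903)*max(|-9.1903| - 1.9, 0) = -7.2903
prox(8.5827) = sign(8.5827)*max(|8.5827| - 1.9, 0) = 6.6827
prox(-3.1807) = sign(-3.1807)*max(|-3.1807| - 1.9, 0) = -1.2807
prox(-8.0745) = sign(-8.0745)*max(|-8.0745| - 1.9, 0) = -6.1745
prox(x) = [-7.2903, 6.6827, -1.2807, -6.1745]
||prox(x)||_1 = 7.2903 + 6.6827 + 1.2807 + 6.1745 = 21.4282


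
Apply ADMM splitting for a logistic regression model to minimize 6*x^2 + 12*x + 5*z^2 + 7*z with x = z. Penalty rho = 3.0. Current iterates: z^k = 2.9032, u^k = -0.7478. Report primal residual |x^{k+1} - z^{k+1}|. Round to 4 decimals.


ADMM iteration with rho = 3.0, z^k = 2.9032, u^k = -0.7478
Step 1: x-update.
Minimize 6*x^2 + 12*x + (3.0/2)*(x - 2.9032 - 0.7478)^2
FOC: (2*6 + 3.0)*x = -12 + 3.0*(2.9032 + 0.7478)
x^{k+1} = -0.0698
Step 2: z-update.
Minimize 5*z^2 + 7*z + (3.0/2)*(-0.0698 - z - 0.7478)^2
FOC: (2*5 + 3.0)*z = -7 + 3.0*(-0.0698 - 0.7478)
z^{k+1} = -0.7271
Step 3: u-update.
u^{k+1} = -0.7478 - 0.0698 + 0.7271 = -0.0905
Step 4: Primal residual = |-0.0698 + 0.7271| = 0.6573


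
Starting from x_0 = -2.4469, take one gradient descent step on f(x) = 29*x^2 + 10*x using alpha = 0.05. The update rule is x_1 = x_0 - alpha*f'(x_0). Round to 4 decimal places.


We compute the gradient at x_0 and apply the update.
f'(x) = 58*x + 10
f'(-2.4469) = 58*-2.4469 + 10 = -131.9202
x_1 = -2.4469 - 0.05*-131.9202 = 4.1491


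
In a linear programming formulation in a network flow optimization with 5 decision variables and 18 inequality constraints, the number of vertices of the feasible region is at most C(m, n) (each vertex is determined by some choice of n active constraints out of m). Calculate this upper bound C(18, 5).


Each vertex corresponds to some choice of n active constraints out of m, so the number of vertices is at most C(m, n) = m! / (n!(m-n)!).
m = 18, n = 5
Numerator: 18 * 17 * 16 * 15 * 14
Denominator: 5! = 120
C(18, 5) = 8568


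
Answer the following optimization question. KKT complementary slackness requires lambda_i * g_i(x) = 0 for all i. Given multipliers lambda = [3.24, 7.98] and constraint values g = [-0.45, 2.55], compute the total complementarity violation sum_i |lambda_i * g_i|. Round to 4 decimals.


KKT complementary slackness check:
lambda_1 * g_1 = 3.24 * -0.45 = -1.458
lambda_2 * g_2 = 7.98 * 2.55 = 20.349
Total violation = 1.458 + 20.349 = 21.807


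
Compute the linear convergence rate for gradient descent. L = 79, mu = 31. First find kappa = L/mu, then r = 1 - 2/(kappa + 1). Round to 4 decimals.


Step 1: Compute the condition number.
kappa = L/mu = 79/31 = 2.5484
Step 2: Compute the convergence rate.
r = 1 - 2/(kappa + 1) = 1 - 2*mu/(L + mu) = (L - mu)/(L + mu) = 48/110 = 0.4364


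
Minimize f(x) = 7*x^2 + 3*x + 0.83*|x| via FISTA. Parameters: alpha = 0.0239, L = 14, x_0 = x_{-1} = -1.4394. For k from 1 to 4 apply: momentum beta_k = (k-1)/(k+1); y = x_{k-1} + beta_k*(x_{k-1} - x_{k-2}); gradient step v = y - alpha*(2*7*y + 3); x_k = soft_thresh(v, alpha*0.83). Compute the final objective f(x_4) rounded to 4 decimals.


FISTA on f(x) = 7*x^2 + 3*x + 0.83*|x|
L = 14, alpha = 0.0239
Iteration 1: beta = 0.0, y = -1.4394 + 0.0*(-1.4394 + 1.4394) = -1.4394
  grad(y) = -17.1516, v = y - alpha*grad = -1.0295
  prox(v) = soft_thresh(-1.0295, 0.0198) = -1.0096
Iteration 2: beta = 0.3333, y = -1.0096 + 0.3333*(-1.0096 + 1.4394) = -0.8664
  grad(y) = -9.1294, v = y - alpha*grad = -0.6482
  prox(v) = soft_thresh(-0.6482, 0.0198) = -0.6284
Iteration 3: beta = 0.5, y = -0.6284 + 0.5*(-0.6284 + 1.0096) = -0.4377
  grad(y) = -3.128, v = y - alpha*grad = -0.363
  prox(v) = soft_thresh(-0.363, 0.0198) = -0.3431
Iteration 4: beta = 0.6, y = -0.3431 + 0.6*(-0.3431 + 0.6284) = -0.172
  grad(y) = 0.5923, v = y - alpha*grad = -0.1861
  prox(v) = soft_thresh(-0.1861, 0.0198) = -0.1663
f(x_4) = 7*(-0.1663)^2 + 3*(-0.1663) + 0.83*|-0.1663| = -0.1673


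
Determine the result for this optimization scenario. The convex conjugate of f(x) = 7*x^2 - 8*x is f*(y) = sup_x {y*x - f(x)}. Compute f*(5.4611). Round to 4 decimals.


f*(y) = sup_x {y*x - a*x^2 - b*x} = sup_x {(y-b)*x - a*x^2}
FOC: (y - b) - 2a*x = 0 => x* = (y - b)/(2a)
x* = (5.4611 + 8)/(2*7) = 0.9615
f*(5.4611) = (y-b)^2/(4a) = (5.4611 + 8)^2/(4*7)
= 181.2012/28 = 6.4715


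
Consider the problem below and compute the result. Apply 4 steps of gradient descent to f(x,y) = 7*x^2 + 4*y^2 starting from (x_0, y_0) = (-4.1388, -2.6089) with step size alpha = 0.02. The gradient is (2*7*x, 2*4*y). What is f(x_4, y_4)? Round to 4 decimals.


Gradient descent on f(x,y) = 7*x^2 + 4*y^2.
Starting point: (-4.1388, -2.6089), alpha = 0.02
Step 1: grad_x = 2*7*-4.1388 = -57.9432, grad_y = 2*4*-2.6089 = -20.8712
  x_1 = -4.1388 - 0.02*-57.9432 = -2.9799
  y_1 = -2.6089 - 0.02*-20.8712 = -2.1915
Step 2: grad_x = 2*7*-2.9799 = -41.7191, grad_y = 2*4*-2.1915 = -17.5318
  x_2 = -2.9799 - 0.02*-41.7191 = -2.1456
  y_2 = -2.1915 - 0.02*-17.5318 = -1.8408
Step 3: grad_x = 2*7*-2.1456 = -30.0378, grad_y = 2*4*-1.8408 = -14.7267
  x_3 = -2.1456 - 0.02*-30.0378 = -1.5448
  y_3 = -1.8408 - 0.02*-14.7267 = -1.5463
Step 4: grad_x = 2*7*-1.5448 = -21.6272, grad_y = 2*4*-1.5463 = -12.3704
  x_4 = -1.5448 - 0.02*-21.6272 = -1.1123
  y_4 = -1.5463 - 0.02*-12.3704 = -1.2989
f(-1.1123, -1.2989) = 7*(-1.1123)^2 + 4*(-1.2989)^2 = 15.4083


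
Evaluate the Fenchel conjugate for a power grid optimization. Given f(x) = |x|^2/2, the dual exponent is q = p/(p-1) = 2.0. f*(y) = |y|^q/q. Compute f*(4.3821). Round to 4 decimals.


The conjugate exponent q satisfies 1/p + 1/q = 1.
p = 2, so q = 2/(2 - 1) = 2.0
|y|^q = 4.3821^2.0 = 19.2028
f*(4.3821) = 19.2028 / 2.0 = 9.6014


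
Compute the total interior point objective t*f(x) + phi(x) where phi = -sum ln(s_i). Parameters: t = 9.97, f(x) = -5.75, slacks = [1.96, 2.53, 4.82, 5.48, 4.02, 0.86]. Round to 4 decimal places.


Step 1: Compute log-barrier.
ln values: [0.6729, 0.9282, 1.5728, 1.7011, 1.3913, -0.1508]
phi = -(0.6729 + 0.9282 + 1.5728 + 1.7011 + 1.3913 - 0.1508) = -6.1155
Step 2: Compute augmented objective.
t*f(x) = 9.97*-5.75 = -57.3275
Total = -57.3275 - 6.1155 = -63.443


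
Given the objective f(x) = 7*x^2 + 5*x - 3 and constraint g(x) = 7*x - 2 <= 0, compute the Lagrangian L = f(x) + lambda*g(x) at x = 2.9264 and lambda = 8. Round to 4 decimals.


Step 1: Evaluate f(x).
f(2.9264) = 7*2.9264^2 + 5*2.9264 - 3 = 71.5787
Step 2: Evaluate g(x).
g(2.9264) = 7*2.9264 - 2 = 18.4848
Step 3: Compute Lagrangian.
L = 71.5787 + 8*18.4848 = 219.4571


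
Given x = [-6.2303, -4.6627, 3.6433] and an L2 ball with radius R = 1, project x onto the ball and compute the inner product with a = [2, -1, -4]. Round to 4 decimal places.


Step 1: Compute ||x|| (intermediates to 6 decimals).
||x|| = sqrt((-6.2303)^2 + (-4.6627)^2 + 3.6433^2) = 8.592499
Step 2: Project.
Since ||x|| > R, scale = R/||x|| = 1/8.592499 = 0.116381, proj(x) = scale * x
proj(x) = [-0.725089, -0.54265, 0.424011]
Step 3: Dot product.
a^T * proj(x) = 2*(-0.725089) - 1*(-0.54265) - 4*0.424011 = -2.6036


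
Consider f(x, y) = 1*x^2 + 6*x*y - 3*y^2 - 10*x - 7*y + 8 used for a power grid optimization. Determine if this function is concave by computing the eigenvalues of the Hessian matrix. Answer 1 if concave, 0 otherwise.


The Hessian of f(x,y) = 1*x^2 + 6*x*y - 3*y^2 - 10*x - 7*y + 8 is:
H = [[2, 6], [6, -6]]
Trace = 2 - 6 = -4
Determinant = 2*-6 - (6)^2 = -48
Discriminant = (-4)^2 - 4*-48 = 208.0
Eigenvalues: lambda_1 = -9.2111, lambda_2 = 5.2111
The function is not concave.

0


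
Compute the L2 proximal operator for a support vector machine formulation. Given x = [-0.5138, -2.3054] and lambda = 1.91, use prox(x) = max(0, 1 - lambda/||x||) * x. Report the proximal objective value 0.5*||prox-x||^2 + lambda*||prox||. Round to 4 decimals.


Step 1: Compute ||x||.
||x|| = 2.362
Step 2: Compute scaling factor.
scale = max(0, 1 - 1.91/2.362) = 0.1913
Step 3: prox(x) = [-0.0983, -0.4411]
||prox(x)|| = 0.452
Step 4: Proximal objective.
0.5*||prox-x||^2 = 1.8241
lambda*||prox|| = 0.8633
Total = 2.6873


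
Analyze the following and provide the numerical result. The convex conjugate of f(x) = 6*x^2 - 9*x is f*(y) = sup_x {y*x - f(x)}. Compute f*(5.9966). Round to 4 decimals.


f*(y) = sup_x {y*x - a*x^2 - b*x} = sup_x {(y-b)*x - a*x^2}
FOC: (y - b) - 2a*x = 0 => x* = (y - b)/(2a)
x* = (5.9966 + 9)/(2*6) = 1.2497
f*(5.9966) = (y-b)^2/(4a) = (5.9966 + 9)^2/(4*6)
= 224.898/24 = 9.3708


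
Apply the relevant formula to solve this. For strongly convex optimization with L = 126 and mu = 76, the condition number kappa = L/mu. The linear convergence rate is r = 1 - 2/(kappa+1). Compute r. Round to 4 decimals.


Step 1: Compute the condition number.
kappa = L/mu = 126/76 = 1.6579
Step 2: Compute the convergence rate.
r = 1 - 2/(kappa + 1) = 1 - 2*mu/(L + mu) = (L - mu)/(L + mu) = 50/202 = 0.2475


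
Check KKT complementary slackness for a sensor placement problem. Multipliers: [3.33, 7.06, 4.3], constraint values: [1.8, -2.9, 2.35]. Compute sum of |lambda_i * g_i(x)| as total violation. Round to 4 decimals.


KKT complementary slackness check:
lambda_1 * g_1 = 3.33 * 1.8 = 5.994
lambda_2 * g_2 = 7.06 * -2.9 = -20.474
lambda_3 * g_3 = 4.3 * 2.35 = 10.105
Total violation = 5.994 + 20.474 + 10.105 = 36.573


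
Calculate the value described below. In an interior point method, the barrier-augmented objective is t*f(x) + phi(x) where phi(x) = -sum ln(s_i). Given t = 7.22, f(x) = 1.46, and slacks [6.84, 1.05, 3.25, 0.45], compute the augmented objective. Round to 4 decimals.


Step 1: Compute log-barrier.
ln values: [1.9228, 0.0488, 1.1787, -0.7985]
phi = -(1.9228 + 0.0488 + 1.1787 - 0.7985) = -2.3517
Step 2: Compute augmented objective.
t*f(x) = 7.22*1.46 = 10.5412
Total = 10.5412 - 2.3517 = 8.1895


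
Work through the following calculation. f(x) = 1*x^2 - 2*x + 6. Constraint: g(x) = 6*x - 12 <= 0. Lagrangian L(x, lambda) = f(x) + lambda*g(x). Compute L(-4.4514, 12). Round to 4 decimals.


Step 1: Evaluate f(x).
f(-4.4514) = 1*(-4.4514)^2 - 2*(-4.4514) + 6 = 34.7178
Step 2: Evaluate g(x).
g(-4.4514) = 6*-4.4514 - 12 = -38.7084
Step 3: Compute Lagrangian.
L = 34.7178 + 12*-38.7084 = -429.783


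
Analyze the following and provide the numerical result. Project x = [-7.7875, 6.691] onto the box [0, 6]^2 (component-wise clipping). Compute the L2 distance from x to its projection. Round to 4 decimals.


Project each component onto [0, 6].
clip(-7.7875) = 0.0, clip(6.691) = 6.0
Projection = [0.0, 6.0]
Squared diffs: [60.6452, 0.4775]
Distance = sqrt(61.1227) = 7.8181


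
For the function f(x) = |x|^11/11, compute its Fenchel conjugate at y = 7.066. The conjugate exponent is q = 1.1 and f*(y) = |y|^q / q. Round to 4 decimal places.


The conjugate exponent q satisfies 1/p + 1/q = 1.
p = 11, so q = 11/(11 - 1) = 1.1
|y|^q = 7.066^1.1 = 8.5919
f*(7.066) = 8.5919 / 1.1 = 7.8109


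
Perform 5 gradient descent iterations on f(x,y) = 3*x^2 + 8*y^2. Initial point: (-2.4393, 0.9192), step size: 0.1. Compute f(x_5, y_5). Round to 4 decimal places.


Gradient descent on f(x,y) = 3*x^2 + 8*y^2.
Starting point: (-2.4393, 0.9192), alpha = 0.1
Step 1: grad_x = 2*3*-2.4393 = -14.6358, grad_y = 2*8*0.9192 = 14.7072
  x_1 = -2.4393 - 0.1*-14.6358 = -0.9757
  y_1 = 0.9192 - 0.1*14.7072 = -0.5515
Step 2: grad_x = 2*3*-0.9757 = -5.8543, grad_y = 2*8*-0.5515 = -8.8243
  x_2 = -0.9757 - 0.1*-5.8543 = -0.3903
  y_2 = -0.5515 - 0.1*-8.8243 = 0.3309
Step 3: grad_x = 2*3*-0.3903 = -2.3417, grad_y = 2*8*0.3309 = 5.2946
  x_3 = -0.3903 - 0.1*-2.3417 = -0.1561
  y_3 = 0.3309 - 0.1*5.2946 = -0.1985
Step 4: grad_x = 2*3*-0.1561 = -0.9367, grad_y = 2*8*-0.1985 = -3.1768
  x_4 = -0.1561 - 0.1*-0.9367 = -0.0624
  y_4 = -0.1985 - 0.1*-3.1768 = 0.1191
Step 5: grad_x = 2*3*-0.0624 = -0.3747, grad_y = 2*8*0.1191 = 1.9061
  x_5 = -0.0624 - 0.1*-0.3747 = -0.025
  y_5 = 0.1191 - 0.1*1.9061 = -0.0715
f(-0.025, -0.0715) = 3*(-0.025)^2 + 8*(-0.0715)^2 = 0.0427


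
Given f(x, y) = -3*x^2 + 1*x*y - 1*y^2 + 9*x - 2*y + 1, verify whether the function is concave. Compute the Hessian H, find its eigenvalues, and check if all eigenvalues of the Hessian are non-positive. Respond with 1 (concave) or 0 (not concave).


The Hessian of f(x,y) = -3*x^2 + 1*x*y - 1*y^2 + 9*x - 2*y + 1 is:
H = [[-6, 1], [1, -2]]
Trace = -6 - 2 = -8
Determinant = -6*-2 - (1)^2 = 11
Discriminant = (-8)^2 - 4*11 = 20.0
Eigenvalues: lambda_1 = -6.2361, lambda_2 = -1.7639
The function is concave.

1


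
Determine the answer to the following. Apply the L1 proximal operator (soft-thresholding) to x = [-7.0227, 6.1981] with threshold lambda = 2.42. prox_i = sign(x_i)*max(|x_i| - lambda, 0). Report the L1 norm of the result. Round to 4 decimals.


Soft-thresholding with lambda = 2.42:
prox(-7.0227) = sign(-7.0227)*max(|-7.0227| - 2.42, 0) = -4.6027
prox(6.1981) = sign(6.1981)*max(|6.1981| - 2.42, 0) = 3.7781
prox(x) = [-4.6027, 3.7781]
||prox(x)||_1 = 4.6027 + 3.7781 = 8.3808


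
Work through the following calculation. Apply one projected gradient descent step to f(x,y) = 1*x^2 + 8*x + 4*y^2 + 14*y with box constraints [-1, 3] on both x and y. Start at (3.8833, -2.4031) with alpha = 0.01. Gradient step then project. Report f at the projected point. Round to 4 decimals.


Step 1: Compute gradient at (3.8833, -2.4031).
grad_x = 2*1*3.8833 + 8 = 15.7666
grad_y = 2*4*-2.4031 + 14 = -5.2248
Step 2: Gradient step.
x_raw = 3.8833 - 0.01*15.7666 = 3.7256
y_raw = -2.4031 - 0.01*-5.2248 = -2.3509
Step 3: Project onto [-1, 3].
x_proj = clip(3.7256) = 3.0
y_proj = clip(-2.3509) = -1.0
Step 4: Evaluate f.
f(3.0, -1.0) = 23.0


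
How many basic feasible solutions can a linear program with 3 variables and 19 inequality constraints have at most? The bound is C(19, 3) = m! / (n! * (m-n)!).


Each vertex corresponds to some choice of n active constraints out of m, so the number of vertices is at most C(m, n) = m! / (n!(m-n)!).
m = 19, n = 3
Numerator: 19 * 18 * 17
Denominator: 3! = 6
C(19, 3) = 969


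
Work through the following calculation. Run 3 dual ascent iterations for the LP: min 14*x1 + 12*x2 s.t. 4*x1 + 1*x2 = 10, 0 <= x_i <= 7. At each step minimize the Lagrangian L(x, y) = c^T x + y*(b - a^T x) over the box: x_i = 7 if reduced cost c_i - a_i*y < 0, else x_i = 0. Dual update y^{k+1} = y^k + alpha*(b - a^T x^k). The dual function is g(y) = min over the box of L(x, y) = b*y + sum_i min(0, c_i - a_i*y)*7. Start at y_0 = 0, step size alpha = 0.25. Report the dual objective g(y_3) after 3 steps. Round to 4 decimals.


Dual ascent for LP: min 14*x1 + 12*x2, 4*x1 + 1*x2 = 10, 0 <= x_i <= 7
Step 1: y^k = 0.0, reduced costs: (14.0, 12.0)
  x^k = (0.0, 0.0), subgradient = b - a^T x = 10.0
  y^{k+1} = 0.0 + 0.25*10.0 = 2.5
Step 2: y^k = 2.5, reduced costs: (4.0, 9.5)
  x^k = (0.0, 0.0), subgradient = b - a^T x = 10.0
  y^{k+1} = 2.5 + 0.25*10.0 = 5.0
Step 3: y^k = 5.0, reduced costs: (-6.0, 7.0)
  x^k = (7.0, 0.0), subgradient = b - a^T x = -18.0
  y^{k+1} = 5.0 + 0.25*-18.0 = 0.5
Dual objective at y_3 = 0.5: reduced costs (12.0, 11.5), box minimizer x = (0.0, 0.0)
g(y_3) = b*y + (c1 - a1*y)*x1 + (c2 - a2*y)*x2 = 10*0.5 + 12.0*0.0 + 11.5*0.0 = 5.0 + 0.0 + 0.0 = 5.0
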